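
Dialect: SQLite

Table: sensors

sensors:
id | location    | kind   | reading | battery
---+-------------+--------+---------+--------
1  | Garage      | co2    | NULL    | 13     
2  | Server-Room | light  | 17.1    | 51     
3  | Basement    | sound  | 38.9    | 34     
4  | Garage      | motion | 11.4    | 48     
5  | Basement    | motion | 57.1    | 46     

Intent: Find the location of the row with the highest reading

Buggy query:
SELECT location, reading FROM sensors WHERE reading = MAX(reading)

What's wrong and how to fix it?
Bug: MAX(reading) is an aggregate and cannot be used directly in WHERE

Fix: Use a subquery: WHERE reading = (SELECT MAX(reading) FROM sensors)

Corrected query:
SELECT location, reading FROM sensors WHERE reading = (SELECT MAX(reading) FROM sensors)

Result:
location | reading
---------+--------
Basement | 57.1   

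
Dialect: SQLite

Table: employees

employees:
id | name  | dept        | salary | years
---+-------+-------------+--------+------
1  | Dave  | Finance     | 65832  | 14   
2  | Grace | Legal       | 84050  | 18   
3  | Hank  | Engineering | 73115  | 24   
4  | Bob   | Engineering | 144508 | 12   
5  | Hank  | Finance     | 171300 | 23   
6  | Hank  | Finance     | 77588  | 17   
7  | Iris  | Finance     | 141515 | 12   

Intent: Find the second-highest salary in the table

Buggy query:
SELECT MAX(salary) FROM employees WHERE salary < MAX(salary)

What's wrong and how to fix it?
Bug: MAX(salary) on the right of the comparison is an aggregate-in-WHERE error

Fix: Compute the overall MAX in a subquery, then take MAX of rows below it

Corrected query:
SELECT MAX(salary) FROM employees WHERE salary < (SELECT MAX(salary) FROM employees)

Result:
MAX(salary)
-----------
144508     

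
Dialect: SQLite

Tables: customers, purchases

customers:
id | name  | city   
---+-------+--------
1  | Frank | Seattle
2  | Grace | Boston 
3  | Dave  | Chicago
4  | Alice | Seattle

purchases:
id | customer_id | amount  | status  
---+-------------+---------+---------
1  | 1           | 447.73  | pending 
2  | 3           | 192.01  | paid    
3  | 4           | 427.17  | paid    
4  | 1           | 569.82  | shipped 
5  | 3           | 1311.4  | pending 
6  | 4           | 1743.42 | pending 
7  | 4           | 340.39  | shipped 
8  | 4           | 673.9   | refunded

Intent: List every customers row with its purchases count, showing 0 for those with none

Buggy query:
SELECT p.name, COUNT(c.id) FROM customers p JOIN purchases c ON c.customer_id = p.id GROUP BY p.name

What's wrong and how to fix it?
Bug: INNER JOIN drops customers rows that have no matching purchases rows

Fix: Switch to LEFT JOIN to retain unmatched parent rows

Corrected query:
SELECT p.name, COUNT(c.id) FROM customers p LEFT JOIN purchases c ON c.customer_id = p.id GROUP BY p.name

Result:
name  | COUNT(c.id)
------+------------
Alice | 4          
Dave  | 2          
Frank | 2          
Grace | 0          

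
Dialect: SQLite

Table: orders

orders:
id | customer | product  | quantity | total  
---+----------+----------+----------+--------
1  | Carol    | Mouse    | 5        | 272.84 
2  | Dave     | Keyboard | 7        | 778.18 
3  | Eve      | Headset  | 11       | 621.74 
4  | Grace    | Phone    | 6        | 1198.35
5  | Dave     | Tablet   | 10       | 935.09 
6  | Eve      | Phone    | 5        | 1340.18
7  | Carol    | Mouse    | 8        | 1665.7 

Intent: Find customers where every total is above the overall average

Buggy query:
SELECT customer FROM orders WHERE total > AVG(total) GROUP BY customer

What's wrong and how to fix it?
Bug: AVG() is an aggregate; it can't sit directly in WHERE

Fix: Compute the overall average in a scalar subquery and compare each group's MIN against it in HAVING

Corrected query:
SELECT customer FROM orders GROUP BY customer HAVING MIN(total) > (SELECT AVG(total) FROM orders)

Result:
customer
--------
Grace   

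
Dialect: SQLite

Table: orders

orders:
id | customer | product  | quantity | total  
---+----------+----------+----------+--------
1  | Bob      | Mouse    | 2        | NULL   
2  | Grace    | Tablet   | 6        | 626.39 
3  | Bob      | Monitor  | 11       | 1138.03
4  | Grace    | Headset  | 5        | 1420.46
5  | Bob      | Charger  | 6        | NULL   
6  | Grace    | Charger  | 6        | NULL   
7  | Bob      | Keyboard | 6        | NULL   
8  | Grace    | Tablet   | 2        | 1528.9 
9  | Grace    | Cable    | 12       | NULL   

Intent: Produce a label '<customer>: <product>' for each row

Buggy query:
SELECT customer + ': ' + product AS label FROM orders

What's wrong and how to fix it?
Bug: SQLite uses || for string concatenation; + coerces text to numbers (yielding 0)

Fix: Replace + with || to concatenate text

Corrected query:
SELECT customer || ': ' || product AS label FROM orders

Result:
label         
--------------
Bob: Mouse    
Grace: Tablet 
Bob: Monitor  
Grace: Headset
Bob: Charger  
Grace: Charger
Bob: Keyboard 
Grace: Tablet 
Grace: Cable  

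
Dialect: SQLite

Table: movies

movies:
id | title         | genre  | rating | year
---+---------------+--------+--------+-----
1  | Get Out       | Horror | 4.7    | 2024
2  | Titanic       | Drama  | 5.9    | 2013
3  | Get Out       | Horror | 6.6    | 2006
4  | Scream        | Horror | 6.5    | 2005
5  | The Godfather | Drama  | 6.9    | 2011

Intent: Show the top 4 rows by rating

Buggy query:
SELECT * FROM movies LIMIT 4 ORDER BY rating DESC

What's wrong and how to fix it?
Bug: ORDER BY cannot follow LIMIT; LIMIT is the final clause

Fix: Sort with ORDER BY, then apply LIMIT

Corrected query:
SELECT * FROM movies ORDER BY rating DESC LIMIT 4

Result:
id | title         | genre  | rating | year
---+---------------+--------+--------+-----
5  | The Godfather | Drama  | 6.9    | 2011
3  | Get Out       | Horror | 6.6    | 2006
4  | Scream        | Horror | 6.5    | 2005
2  | Titanic       | Drama  | 5.9    | 2013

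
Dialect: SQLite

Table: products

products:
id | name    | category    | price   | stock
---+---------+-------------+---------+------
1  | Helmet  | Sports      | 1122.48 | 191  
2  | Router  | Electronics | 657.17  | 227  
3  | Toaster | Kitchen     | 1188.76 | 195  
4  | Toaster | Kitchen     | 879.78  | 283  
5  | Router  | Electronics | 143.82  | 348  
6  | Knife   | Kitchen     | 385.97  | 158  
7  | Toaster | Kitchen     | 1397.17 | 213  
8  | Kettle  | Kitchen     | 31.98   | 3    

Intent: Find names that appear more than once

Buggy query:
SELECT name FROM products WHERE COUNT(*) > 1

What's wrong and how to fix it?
Bug: COUNT(*) is an aggregate and cannot be used in WHERE

Fix: Group first, then use HAVING for the count condition

Corrected query:
SELECT name FROM products GROUP BY name HAVING COUNT(*) > 1

Result:
name   
-------
Router 
Toaster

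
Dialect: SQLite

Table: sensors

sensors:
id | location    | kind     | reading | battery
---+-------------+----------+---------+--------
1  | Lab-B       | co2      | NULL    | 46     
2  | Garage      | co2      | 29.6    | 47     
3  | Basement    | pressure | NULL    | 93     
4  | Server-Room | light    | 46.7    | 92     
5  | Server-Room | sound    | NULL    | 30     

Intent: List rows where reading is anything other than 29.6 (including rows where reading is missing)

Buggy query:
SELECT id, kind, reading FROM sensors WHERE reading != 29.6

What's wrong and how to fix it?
Bug: Inequality against NULL is unknown, not true; rows with NULL are dropped

Fix: Add an explicit OR reading IS NULL to include the missing-value rows

Corrected query:
SELECT id, kind, reading FROM sensors WHERE reading != 29.6 OR reading IS NULL

Result:
id | kind     | reading
---+----------+--------
1  | co2      | NULL   
3  | pressure | NULL   
4  | light    | 46.7   
5  | sound    | NULL   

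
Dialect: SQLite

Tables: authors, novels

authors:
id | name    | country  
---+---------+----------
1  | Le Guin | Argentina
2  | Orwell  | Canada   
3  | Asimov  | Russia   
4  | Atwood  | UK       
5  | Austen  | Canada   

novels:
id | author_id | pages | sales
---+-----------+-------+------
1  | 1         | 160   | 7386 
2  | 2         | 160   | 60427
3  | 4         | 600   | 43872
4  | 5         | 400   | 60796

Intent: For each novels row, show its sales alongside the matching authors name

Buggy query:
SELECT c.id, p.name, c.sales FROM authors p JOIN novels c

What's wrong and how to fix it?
Bug: Missing join condition: each novels row is matched to all authors rows instead of just its own

Fix: Specify the join condition linking the foreign key to the parent id

Corrected query:
SELECT c.id, p.name, c.sales FROM authors p JOIN novels c ON c.author_id = p.id

Result:
id | name    | sales
---+---------+------
1  | Le Guin | 7386 
2  | Orwell  | 60427
3  | Atwood  | 43872
4  | Austen  | 60796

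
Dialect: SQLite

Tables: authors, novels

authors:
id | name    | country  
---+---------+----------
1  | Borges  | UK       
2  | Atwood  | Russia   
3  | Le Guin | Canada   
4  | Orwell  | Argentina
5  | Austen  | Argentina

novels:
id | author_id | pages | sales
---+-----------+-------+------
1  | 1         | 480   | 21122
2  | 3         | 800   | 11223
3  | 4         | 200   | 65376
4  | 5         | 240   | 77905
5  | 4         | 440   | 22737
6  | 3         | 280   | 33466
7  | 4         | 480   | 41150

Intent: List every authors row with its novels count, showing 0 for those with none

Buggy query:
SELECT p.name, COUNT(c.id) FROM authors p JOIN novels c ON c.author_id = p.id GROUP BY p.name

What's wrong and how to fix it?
Bug: INNER JOIN drops authors rows that have no matching novels rows

Fix: Use LEFT JOIN so parents without children still appear (COUNT(c.id) gives 0)

Corrected query:
SELECT p.name, COUNT(c.id) FROM authors p LEFT JOIN novels c ON c.author_id = p.id GROUP BY p.name

Result:
name    | COUNT(c.id)
--------+------------
Atwood  | 0          
Austen  | 1          
Borges  | 1          
Le Guin | 2          
Orwell  | 3          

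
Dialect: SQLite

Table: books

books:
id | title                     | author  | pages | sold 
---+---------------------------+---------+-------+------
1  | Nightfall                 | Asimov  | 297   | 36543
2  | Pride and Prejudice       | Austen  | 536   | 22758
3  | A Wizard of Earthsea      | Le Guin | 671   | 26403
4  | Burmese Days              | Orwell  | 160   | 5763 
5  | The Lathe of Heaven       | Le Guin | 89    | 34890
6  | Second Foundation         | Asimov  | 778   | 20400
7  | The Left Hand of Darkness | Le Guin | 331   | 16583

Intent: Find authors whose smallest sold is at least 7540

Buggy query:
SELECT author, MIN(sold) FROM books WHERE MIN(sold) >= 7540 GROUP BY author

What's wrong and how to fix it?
Bug: Aggregates like MIN are computed per group after WHERE runs

Fix: Use HAVING for the per-group MIN condition

Corrected query:
SELECT author, MIN(sold) FROM books GROUP BY author HAVING MIN(sold) >= 7540

Result:
author  | MIN(sold)
--------+----------
Asimov  | 20400    
Austen  | 22758    
Le Guin | 16583    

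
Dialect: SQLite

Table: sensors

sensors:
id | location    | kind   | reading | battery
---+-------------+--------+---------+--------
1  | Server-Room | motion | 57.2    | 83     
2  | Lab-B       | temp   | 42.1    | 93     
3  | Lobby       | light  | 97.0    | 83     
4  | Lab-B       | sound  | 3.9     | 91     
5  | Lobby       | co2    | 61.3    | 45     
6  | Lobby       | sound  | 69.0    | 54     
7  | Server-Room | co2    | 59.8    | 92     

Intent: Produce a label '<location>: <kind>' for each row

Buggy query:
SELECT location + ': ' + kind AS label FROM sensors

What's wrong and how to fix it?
Bug: SQLite uses || for string concatenation; + coerces text to numbers (yielding 0)

Fix: Replace + with || to concatenate text

Corrected query:
SELECT location || ': ' || kind AS label FROM sensors

Result:
label              
-------------------
Server-Room: motion
Lab-B: temp        
Lobby: light       
Lab-B: sound       
Lobby: co2         
Lobby: sound       
Server-Room: co2   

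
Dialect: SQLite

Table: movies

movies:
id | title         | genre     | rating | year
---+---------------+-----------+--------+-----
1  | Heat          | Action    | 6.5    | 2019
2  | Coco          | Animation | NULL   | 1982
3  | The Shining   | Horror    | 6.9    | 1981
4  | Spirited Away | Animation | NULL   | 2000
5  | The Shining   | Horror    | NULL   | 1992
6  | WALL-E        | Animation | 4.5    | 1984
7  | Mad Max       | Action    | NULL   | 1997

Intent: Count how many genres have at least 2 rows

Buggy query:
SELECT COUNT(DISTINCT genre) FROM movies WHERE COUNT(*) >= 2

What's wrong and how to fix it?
Bug: COUNT(*) cannot appear in WHERE; the per-group count doesn't exist yet

Fix: Group first with HAVING COUNT(*) >= 2, then COUNT the resulting groups

Corrected query:
SELECT COUNT(*) FROM (SELECT genre FROM movies GROUP BY genre HAVING COUNT(*) >= 2)

Result:
COUNT(*)
--------
3       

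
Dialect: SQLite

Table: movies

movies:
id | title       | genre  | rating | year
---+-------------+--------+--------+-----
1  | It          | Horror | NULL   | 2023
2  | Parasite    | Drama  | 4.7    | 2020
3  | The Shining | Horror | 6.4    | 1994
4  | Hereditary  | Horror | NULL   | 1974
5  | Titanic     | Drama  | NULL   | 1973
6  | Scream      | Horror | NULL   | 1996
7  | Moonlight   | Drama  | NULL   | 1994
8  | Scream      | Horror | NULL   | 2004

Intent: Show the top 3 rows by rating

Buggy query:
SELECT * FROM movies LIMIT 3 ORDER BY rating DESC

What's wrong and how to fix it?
Bug: ORDER BY cannot follow LIMIT; LIMIT is the final clause

Fix: Sort with ORDER BY, then apply LIMIT

Corrected query:
SELECT * FROM movies ORDER BY rating DESC LIMIT 3

Result:
id | title       | genre  | rating | year
---+-------------+--------+--------+-----
3  | The Shining | Horror | 6.4    | 1994
2  | Parasite    | Drama  | 4.7    | 2020
1  | It          | Horror | NULL   | 2023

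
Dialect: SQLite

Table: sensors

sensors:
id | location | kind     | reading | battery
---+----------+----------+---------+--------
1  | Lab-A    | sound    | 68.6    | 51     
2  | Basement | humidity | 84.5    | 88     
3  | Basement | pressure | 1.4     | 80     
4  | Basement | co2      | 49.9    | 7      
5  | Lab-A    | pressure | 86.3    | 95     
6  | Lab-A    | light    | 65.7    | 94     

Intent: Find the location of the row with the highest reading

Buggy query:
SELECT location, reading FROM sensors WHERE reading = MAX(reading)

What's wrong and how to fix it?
Bug: MAX(reading) is an aggregate and cannot be used directly in WHERE

Fix: Use a subquery: WHERE reading = (SELECT MAX(reading) FROM sensors)

Corrected query:
SELECT location, reading FROM sensors WHERE reading = (SELECT MAX(reading) FROM sensors)

Result:
location | reading
---------+--------
Lab-A    | 86.3   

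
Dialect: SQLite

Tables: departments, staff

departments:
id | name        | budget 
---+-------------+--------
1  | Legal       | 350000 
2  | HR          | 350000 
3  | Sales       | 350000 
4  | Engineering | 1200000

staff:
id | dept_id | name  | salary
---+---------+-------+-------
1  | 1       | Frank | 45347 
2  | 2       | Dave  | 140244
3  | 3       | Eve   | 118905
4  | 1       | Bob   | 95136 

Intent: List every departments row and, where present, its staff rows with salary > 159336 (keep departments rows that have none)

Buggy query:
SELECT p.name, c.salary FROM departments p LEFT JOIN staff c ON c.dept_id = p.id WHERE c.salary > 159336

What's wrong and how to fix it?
Bug: Filtering c.salary in WHERE discards the NULL rows produced by LEFT JOIN, turning it into an inner join

Fix: Put 'c.salary > 159336' in the JOIN's ON clause instead of WHERE

Corrected query:
SELECT p.name, c.salary FROM departments p LEFT JOIN staff c ON c.dept_id = p.id AND c.salary > 159336

Result:
name        | salary
------------+-------
Legal       | NULL  
HR          | NULL  
Sales       | NULL  
Engineering | NULL  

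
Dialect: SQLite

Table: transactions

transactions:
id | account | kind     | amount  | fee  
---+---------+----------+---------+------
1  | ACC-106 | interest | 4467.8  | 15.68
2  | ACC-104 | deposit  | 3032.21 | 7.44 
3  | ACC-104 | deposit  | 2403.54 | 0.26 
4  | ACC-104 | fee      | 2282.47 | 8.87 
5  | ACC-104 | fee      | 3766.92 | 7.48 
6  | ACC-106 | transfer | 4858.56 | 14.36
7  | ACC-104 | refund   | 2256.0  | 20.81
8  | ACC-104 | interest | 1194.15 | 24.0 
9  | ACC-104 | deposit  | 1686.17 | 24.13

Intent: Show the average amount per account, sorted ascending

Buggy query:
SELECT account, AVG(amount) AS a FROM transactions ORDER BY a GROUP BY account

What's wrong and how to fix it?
Bug: GROUP BY must precede ORDER BY

Fix: Move ORDER BY to the end, after GROUP BY

Corrected query:
SELECT account, AVG(amount) AS a FROM transactions GROUP BY account ORDER BY a

Result:
account | a          
--------+------------
ACC-104 | 2374.494286
ACC-106 | 4663.18    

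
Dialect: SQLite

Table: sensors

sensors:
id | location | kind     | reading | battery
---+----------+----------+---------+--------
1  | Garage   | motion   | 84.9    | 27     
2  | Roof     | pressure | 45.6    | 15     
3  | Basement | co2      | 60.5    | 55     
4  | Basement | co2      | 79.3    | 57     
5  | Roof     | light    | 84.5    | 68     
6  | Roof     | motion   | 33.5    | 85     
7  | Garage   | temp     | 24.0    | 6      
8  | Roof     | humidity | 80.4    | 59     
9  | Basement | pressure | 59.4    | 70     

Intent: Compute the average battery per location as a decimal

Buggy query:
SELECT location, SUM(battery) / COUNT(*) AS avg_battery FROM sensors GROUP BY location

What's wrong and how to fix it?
Bug: Both operands are integers, so '/' performs integer division and truncates

Fix: Multiply by 1.0 (or CAST to REAL) to force floating-point division

Corrected query:
SELECT location, SUM(battery) * 1.0 / COUNT(*) AS avg_battery FROM sensors GROUP BY location

Result:
location | avg_battery
---------+------------
Basement | 60.666667  
Garage   | 16.5       
Roof     | 56.75      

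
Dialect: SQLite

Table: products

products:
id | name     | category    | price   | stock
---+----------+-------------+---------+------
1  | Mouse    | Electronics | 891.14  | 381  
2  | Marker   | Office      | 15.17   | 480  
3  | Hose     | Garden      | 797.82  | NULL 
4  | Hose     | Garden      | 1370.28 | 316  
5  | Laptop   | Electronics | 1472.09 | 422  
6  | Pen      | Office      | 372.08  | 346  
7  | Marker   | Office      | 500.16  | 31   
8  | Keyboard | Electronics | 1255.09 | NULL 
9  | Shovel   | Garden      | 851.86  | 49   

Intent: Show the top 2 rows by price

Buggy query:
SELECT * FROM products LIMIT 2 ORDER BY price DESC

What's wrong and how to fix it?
Bug: ORDER BY cannot follow LIMIT; LIMIT is the final clause

Fix: Sort with ORDER BY, then apply LIMIT

Corrected query:
SELECT * FROM products ORDER BY price DESC LIMIT 2

Result:
id | name   | category    | price   | stock
---+--------+-------------+---------+------
5  | Laptop | Electronics | 1472.09 | 422  
4  | Hose   | Garden      | 1370.28 | 316  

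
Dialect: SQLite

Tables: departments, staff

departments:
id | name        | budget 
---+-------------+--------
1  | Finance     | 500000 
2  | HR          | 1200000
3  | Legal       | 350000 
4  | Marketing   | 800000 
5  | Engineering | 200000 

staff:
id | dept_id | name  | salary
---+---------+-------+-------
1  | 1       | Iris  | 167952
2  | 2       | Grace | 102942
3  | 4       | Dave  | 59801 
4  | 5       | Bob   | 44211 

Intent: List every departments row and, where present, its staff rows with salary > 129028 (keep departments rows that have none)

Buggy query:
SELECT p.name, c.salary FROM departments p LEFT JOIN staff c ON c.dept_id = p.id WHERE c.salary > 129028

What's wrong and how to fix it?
Bug: Filtering c.salary in WHERE discards the NULL rows produced by LEFT JOIN, turning it into an inner join

Fix: Put 'c.salary > 129028' in the JOIN's ON clause instead of WHERE

Corrected query:
SELECT p.name, c.salary FROM departments p LEFT JOIN staff c ON c.dept_id = p.id AND c.salary > 129028

Result:
name        | salary
------------+-------
Finance     | 167952
HR          | NULL  
Legal       | NULL  
Marketing   | NULL  
Engineering | NULL  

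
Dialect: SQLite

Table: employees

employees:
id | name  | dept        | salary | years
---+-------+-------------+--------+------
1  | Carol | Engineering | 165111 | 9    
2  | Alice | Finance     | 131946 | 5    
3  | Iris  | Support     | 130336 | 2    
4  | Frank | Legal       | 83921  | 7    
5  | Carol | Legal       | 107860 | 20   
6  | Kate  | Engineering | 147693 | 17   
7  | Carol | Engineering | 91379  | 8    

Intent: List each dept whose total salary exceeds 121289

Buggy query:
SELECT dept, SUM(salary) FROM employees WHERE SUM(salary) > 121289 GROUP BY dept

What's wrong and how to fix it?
Bug: Aggregate functions cannot appear in a WHERE clause

Fix: Use HAVING (which filters groups after aggregation) instead of WHERE

Corrected query:
SELECT dept, SUM(salary) FROM employees GROUP BY dept HAVING SUM(salary) > 121289

Result:
dept        | SUM(salary)
------------+------------
Engineering | 404183     
Finance     | 131946     
Legal       | 191781     
Support     | 130336     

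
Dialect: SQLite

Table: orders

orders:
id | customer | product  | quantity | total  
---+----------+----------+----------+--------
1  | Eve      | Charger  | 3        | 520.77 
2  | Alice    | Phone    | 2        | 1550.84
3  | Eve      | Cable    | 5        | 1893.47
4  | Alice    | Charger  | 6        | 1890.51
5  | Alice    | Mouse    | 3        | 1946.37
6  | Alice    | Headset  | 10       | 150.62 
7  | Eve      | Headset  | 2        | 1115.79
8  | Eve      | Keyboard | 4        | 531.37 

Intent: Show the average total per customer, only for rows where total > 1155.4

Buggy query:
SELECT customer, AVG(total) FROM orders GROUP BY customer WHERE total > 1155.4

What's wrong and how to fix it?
Bug: WHERE cannot follow GROUP BY

Fix: Move the WHERE clause before GROUP BY

Corrected query:
SELECT customer, AVG(total) FROM orders WHERE total > 1155.4 GROUP BY customer

Result:
customer | AVG(total) 
---------+------------
Alice    | 1795.906667
Eve      | 1893.47    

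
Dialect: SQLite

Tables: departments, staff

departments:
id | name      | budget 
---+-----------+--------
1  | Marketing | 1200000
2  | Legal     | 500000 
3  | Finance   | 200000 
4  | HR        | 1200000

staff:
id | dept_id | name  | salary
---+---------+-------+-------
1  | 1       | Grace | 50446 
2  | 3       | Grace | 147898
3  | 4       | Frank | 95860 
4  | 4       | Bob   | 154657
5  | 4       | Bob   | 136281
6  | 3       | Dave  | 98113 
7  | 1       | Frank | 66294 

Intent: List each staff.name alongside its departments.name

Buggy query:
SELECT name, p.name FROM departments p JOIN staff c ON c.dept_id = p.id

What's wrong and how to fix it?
Bug: Both tables have a 'name' column; the unqualified reference is ambiguous

Fix: Prefix ambiguous columns with the table alias

Corrected query:
SELECT c.name, p.name FROM departments p JOIN staff c ON c.dept_id = p.id

Result:
name  | name     
------+----------
Grace | Marketing
Grace | Finance  
Frank | HR       
Bob   | HR       
Bob   | HR       
Dave  | Finance  
Frank | Marketing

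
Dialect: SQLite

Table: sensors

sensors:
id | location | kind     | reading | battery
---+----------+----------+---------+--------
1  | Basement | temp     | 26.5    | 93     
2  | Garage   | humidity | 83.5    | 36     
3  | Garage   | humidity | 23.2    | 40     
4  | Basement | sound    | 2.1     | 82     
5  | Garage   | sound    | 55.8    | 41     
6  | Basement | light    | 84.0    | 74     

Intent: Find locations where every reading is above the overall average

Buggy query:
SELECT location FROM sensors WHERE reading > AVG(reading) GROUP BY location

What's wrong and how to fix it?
Bug: AVG() is an aggregate; it can't sit directly in WHERE

Fix: Use a subquery for AVG and a HAVING MIN(...) filter so the condition holds for every row in the group

Corrected query:
SELECT location FROM sensors GROUP BY location HAVING MIN(reading) > (SELECT AVG(reading) FROM sensors)

Result:
(no rows)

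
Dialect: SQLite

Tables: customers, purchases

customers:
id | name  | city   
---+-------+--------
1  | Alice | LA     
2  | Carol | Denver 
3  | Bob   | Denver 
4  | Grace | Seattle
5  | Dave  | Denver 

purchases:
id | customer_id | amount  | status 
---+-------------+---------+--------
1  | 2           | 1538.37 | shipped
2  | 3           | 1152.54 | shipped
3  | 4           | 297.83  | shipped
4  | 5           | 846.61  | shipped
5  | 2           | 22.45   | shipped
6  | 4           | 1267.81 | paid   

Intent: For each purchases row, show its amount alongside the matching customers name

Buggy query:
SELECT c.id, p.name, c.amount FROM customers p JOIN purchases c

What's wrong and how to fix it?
Bug: JOIN with no ON clause produces a cartesian product; every purchases row pairs with every customers row

Fix: Add ON c.customer_id = p.id to the JOIN

Corrected query:
SELECT c.id, p.name, c.amount FROM customers p JOIN purchases c ON c.customer_id = p.id

Result:
id | name  | amount 
---+-------+--------
1  | Carol | 1538.37
2  | Bob   | 1152.54
3  | Grace | 297.83 
4  | Dave  | 846.61 
5  | Carol | 22.45  
6  | Grace | 1267.81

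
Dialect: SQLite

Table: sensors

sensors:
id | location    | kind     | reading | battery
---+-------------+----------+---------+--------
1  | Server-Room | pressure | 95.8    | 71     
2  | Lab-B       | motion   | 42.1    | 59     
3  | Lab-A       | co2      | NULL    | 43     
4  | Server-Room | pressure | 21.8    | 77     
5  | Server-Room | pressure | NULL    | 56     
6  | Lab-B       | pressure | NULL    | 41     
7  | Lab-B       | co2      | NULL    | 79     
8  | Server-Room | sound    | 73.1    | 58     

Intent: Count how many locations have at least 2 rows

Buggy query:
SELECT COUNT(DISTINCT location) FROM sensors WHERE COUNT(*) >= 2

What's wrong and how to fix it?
Bug: WHERE filters individual rows, not groups, so a group-level COUNT is invalid there

Fix: Group first with HAVING COUNT(*) >= 2, then COUNT the resulting groups

Corrected query:
SELECT COUNT(*) FROM (SELECT location FROM sensors GROUP BY location HAVING COUNT(*) >= 2)

Result:
COUNT(*)
--------
2       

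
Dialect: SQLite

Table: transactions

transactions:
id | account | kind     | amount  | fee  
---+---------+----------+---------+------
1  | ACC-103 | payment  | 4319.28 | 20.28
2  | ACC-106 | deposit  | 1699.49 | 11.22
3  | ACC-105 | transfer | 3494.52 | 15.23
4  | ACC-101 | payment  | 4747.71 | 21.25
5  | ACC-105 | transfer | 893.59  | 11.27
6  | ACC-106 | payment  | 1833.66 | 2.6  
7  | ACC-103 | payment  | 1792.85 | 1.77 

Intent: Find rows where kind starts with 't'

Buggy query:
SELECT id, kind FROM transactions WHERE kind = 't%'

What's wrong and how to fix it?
Bug: Wildcards only work with LIKE; '=' treats '%' as a literal character

Fix: Replace '=' with LIKE so 't%' is treated as a pattern

Corrected query:
SELECT id, kind FROM transactions WHERE kind LIKE 't%'

Result:
id | kind    
---+---------
3  | transfer
5  | transfer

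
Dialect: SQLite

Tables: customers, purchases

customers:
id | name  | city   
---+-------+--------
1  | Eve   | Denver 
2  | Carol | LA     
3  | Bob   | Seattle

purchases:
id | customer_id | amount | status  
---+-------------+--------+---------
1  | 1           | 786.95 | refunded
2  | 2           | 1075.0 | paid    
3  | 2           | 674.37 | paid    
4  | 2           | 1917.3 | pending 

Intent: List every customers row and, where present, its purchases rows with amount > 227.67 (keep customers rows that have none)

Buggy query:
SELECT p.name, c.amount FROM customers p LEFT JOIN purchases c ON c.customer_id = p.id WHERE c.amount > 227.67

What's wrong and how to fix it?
Bug: A WHERE condition on the right-hand table after LEFT JOIN drops unmatched parents

Fix: Put 'c.amount > 227.67' in the JOIN's ON clause instead of WHERE

Corrected query:
SELECT p.name, c.amount FROM customers p LEFT JOIN purchases c ON c.customer_id = p.id AND c.amount > 227.67

Result:
name  | amount
------+-------
Eve   | 786.95
Carol | 674.37
Carol | 1075  
Carol | 1917.3
Bob   | NULL  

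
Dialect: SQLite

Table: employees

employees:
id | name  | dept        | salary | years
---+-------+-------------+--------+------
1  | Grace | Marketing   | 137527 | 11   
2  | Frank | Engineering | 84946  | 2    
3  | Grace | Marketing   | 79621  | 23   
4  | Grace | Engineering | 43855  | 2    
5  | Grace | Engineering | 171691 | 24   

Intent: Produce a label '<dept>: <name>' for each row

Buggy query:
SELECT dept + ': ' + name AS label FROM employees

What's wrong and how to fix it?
Bug: '+' is numeric addition; on text columns SQLite converts them to 0 instead of concatenating

Fix: Use the || operator for string concatenation

Corrected query:
SELECT dept || ': ' || name AS label FROM employees

Result:
label             
------------------
Marketing: Grace  
Engineering: Frank
Marketing: Grace  
Engineering: Grace
Engineering: Grace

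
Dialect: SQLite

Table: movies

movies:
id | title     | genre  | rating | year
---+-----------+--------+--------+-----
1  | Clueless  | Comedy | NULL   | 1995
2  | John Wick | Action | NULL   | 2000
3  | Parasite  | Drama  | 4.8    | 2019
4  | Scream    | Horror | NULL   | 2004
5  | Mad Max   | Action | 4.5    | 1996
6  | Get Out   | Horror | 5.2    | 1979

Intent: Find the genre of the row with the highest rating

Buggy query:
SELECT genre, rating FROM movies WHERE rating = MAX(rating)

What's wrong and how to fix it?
Bug: MAX(rating) is an aggregate and cannot be used directly in WHERE

Fix: Use a subquery: WHERE rating = (SELECT MAX(rating) FROM movies)

Corrected query:
SELECT genre, rating FROM movies WHERE rating = (SELECT MAX(rating) FROM movies)

Result:
genre  | rating
-------+-------
Horror | 5.2   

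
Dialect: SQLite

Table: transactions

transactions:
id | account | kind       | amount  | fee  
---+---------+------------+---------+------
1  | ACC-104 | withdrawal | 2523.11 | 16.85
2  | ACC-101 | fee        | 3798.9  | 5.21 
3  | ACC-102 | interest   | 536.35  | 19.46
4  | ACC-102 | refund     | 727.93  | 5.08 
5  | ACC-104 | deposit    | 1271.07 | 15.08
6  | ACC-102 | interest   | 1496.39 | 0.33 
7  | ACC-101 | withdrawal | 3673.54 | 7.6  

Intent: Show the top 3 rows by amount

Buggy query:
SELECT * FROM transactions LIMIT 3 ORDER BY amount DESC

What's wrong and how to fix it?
Bug: ORDER BY cannot follow LIMIT; LIMIT is the final clause

Fix: Sort with ORDER BY, then apply LIMIT

Corrected query:
SELECT * FROM transactions ORDER BY amount DESC LIMIT 3

Result:
id | account | kind       | amount  | fee  
---+---------+------------+---------+------
2  | ACC-101 | fee        | 3798.9  | 5.21 
7  | ACC-101 | withdrawal | 3673.54 | 7.6  
1  | ACC-104 | withdrawal | 2523.11 | 16.85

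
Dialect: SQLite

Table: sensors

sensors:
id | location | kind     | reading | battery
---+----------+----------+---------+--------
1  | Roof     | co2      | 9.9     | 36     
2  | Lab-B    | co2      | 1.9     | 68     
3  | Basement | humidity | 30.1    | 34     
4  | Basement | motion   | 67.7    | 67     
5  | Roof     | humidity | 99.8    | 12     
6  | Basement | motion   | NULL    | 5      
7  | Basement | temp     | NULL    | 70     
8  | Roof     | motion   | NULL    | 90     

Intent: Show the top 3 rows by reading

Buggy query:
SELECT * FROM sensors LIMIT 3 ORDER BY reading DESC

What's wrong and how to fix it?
Bug: ORDER BY cannot follow LIMIT; LIMIT is the final clause

Fix: Swap the clauses: ORDER BY first, then LIMIT

Corrected query:
SELECT * FROM sensors ORDER BY reading DESC LIMIT 3

Result:
id | location | kind     | reading | battery
---+----------+----------+---------+--------
5  | Roof     | humidity | 99.8    | 12     
4  | Basement | motion   | 67.7    | 67     
3  | Basement | humidity | 30.1    | 34     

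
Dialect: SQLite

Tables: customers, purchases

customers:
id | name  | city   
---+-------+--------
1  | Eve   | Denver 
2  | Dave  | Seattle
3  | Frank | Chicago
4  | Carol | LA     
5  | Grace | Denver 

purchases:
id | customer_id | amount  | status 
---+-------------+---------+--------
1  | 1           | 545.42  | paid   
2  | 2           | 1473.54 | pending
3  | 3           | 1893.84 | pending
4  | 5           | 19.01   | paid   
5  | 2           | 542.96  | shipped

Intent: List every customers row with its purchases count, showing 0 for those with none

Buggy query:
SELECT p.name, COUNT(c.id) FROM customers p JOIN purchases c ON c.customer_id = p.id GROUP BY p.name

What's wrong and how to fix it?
Bug: INNER JOIN drops customers rows that have no matching purchases rows

Fix: Switch to LEFT JOIN to retain unmatched parent rows

Corrected query:
SELECT p.name, COUNT(c.id) FROM customers p LEFT JOIN purchases c ON c.customer_id = p.id GROUP BY p.name

Result:
name  | COUNT(c.id)
------+------------
Carol | 0          
Dave  | 2          
Eve   | 1          
Frank | 1          
Grace | 1          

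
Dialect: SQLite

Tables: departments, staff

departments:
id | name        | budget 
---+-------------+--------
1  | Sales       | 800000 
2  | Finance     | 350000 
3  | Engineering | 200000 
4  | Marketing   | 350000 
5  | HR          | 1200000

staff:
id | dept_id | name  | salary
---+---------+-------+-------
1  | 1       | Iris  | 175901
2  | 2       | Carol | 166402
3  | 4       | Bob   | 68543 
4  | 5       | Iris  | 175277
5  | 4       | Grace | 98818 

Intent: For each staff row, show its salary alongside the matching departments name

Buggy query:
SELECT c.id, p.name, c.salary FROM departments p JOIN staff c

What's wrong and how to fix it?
Bug: JOIN with no ON clause produces a cartesian product; every staff row pairs with every departments row

Fix: Specify the join condition linking the foreign key to the parent id

Corrected query:
SELECT c.id, p.name, c.salary FROM departments p JOIN staff c ON c.dept_id = p.id

Result:
id | name      | salary
---+-----------+-------
1  | Sales     | 175901
2  | Finance   | 166402
3  | Marketing | 68543 
4  | HR        | 175277
5  | Marketing | 98818 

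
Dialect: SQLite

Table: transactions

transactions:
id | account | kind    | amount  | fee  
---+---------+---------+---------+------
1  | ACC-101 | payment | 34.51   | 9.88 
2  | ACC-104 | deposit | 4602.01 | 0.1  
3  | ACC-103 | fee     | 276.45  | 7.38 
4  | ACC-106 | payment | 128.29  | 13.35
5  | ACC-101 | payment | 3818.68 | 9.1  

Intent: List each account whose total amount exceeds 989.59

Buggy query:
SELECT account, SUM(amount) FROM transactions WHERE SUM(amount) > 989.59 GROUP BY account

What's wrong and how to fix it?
Bug: SUM(amount) is an aggregate, but WHERE filters rows before aggregation

Fix: Move the aggregate condition to a HAVING clause

Corrected query:
SELECT account, SUM(amount) FROM transactions GROUP BY account HAVING SUM(amount) > 989.59

Result:
account | SUM(amount)
--------+------------
ACC-101 | 3853.19    
ACC-104 | 4602.01    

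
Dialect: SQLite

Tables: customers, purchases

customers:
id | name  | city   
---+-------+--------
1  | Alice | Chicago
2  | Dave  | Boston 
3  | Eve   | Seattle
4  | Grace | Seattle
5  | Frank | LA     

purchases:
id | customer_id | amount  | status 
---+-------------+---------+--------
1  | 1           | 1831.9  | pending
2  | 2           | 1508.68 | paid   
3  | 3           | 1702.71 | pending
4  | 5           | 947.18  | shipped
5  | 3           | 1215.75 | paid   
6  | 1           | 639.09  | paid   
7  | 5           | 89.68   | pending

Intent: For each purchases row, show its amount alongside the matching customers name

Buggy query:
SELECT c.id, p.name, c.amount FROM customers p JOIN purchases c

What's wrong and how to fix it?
Bug: Missing join condition: each purchases row is matched to all customers rows instead of just its own

Fix: Specify the join condition linking the foreign key to the parent id

Corrected query:
SELECT c.id, p.name, c.amount FROM customers p JOIN purchases c ON c.customer_id = p.id

Result:
id | name  | amount 
---+-------+--------
1  | Alice | 1831.9 
2  | Dave  | 1508.68
3  | Eve   | 1702.71
4  | Frank | 947.18 
5  | Eve   | 1215.75
6  | Alice | 639.09 
7  | Frank | 89.68  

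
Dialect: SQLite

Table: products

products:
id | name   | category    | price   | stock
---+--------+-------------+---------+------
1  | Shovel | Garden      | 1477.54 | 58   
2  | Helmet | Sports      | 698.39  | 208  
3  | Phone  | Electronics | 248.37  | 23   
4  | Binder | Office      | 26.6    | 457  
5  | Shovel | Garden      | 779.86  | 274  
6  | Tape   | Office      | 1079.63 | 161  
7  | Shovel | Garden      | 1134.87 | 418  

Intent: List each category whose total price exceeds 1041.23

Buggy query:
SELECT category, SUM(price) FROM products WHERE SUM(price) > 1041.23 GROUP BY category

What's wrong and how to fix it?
Bug: SUM(price) is an aggregate, but WHERE filters rows before aggregation

Fix: Use HAVING (which filters groups after aggregation) instead of WHERE

Corrected query:
SELECT category, SUM(price) FROM products GROUP BY category HAVING SUM(price) > 1041.23

Result:
category | SUM(price)
---------+-----------
Garden   | 3392.27   
Office   | 1106.23   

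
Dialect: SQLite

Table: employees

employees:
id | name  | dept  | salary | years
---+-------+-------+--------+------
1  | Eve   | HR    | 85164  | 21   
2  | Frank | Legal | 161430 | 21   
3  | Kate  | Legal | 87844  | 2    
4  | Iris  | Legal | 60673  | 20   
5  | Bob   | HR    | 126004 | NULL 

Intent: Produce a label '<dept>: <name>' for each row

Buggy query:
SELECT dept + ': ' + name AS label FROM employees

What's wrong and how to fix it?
Bug: '+' is numeric addition; on text columns SQLite converts them to 0 instead of concatenating

Fix: Replace + with || to concatenate text

Corrected query:
SELECT dept || ': ' || name AS label FROM employees

Result:
label       
------------
HR: Eve     
Legal: Frank
Legal: Kate 
Legal: Iris 
HR: Bob     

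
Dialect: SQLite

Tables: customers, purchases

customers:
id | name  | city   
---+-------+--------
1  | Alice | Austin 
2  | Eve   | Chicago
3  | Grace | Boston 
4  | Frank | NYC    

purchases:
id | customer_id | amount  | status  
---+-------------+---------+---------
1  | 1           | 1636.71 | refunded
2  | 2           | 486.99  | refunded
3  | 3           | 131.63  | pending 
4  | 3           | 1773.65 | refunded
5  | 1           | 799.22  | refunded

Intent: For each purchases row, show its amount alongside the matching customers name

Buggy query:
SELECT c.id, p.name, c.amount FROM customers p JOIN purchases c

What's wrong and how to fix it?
Bug: Missing join condition: each purchases row is matched to all customers rows instead of just its own

Fix: Add ON c.customer_id = p.id to the JOIN

Corrected query:
SELECT c.id, p.name, c.amount FROM customers p JOIN purchases c ON c.customer_id = p.id

Result:
id | name  | amount 
---+-------+--------
1  | Alice | 1636.71
2  | Eve   | 486.99 
3  | Grace | 131.63 
4  | Grace | 1773.65
5  | Alice | 799.22 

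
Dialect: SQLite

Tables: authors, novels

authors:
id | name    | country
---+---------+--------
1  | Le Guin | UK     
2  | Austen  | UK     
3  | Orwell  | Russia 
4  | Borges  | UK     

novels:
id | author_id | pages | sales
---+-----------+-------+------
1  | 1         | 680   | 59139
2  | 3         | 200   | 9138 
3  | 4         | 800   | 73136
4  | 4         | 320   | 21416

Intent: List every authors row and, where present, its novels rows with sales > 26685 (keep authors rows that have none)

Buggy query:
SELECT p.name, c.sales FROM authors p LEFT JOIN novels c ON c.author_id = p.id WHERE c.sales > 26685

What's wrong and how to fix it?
Bug: A WHERE condition on the right-hand table after LEFT JOIN drops unmatched parents

Fix: Put 'c.sales > 26685' in the JOIN's ON clause instead of WHERE

Corrected query:
SELECT p.name, c.sales FROM authors p LEFT JOIN novels c ON c.author_id = p.id AND c.sales > 26685

Result:
name    | sales
--------+------
Le Guin | 59139
Austen  | NULL 
Orwell  | NULL 
Borges  | 73136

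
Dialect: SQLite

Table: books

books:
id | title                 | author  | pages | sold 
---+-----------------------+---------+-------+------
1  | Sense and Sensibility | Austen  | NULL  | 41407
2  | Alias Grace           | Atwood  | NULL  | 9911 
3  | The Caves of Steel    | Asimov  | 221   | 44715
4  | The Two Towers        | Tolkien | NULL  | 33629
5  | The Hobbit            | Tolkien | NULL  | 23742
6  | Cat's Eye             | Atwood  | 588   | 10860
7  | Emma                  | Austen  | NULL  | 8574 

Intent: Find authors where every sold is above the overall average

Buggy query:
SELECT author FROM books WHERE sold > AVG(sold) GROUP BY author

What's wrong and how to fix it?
Bug: AVG() is an aggregate; it can't sit directly in WHERE

Fix: Use a subquery for AVG and a HAVING MIN(...) filter so the condition holds for every row in the group

Corrected query:
SELECT author FROM books GROUP BY author HAVING MIN(sold) > (SELECT AVG(sold) FROM books)

Result:
author
------
Asimov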